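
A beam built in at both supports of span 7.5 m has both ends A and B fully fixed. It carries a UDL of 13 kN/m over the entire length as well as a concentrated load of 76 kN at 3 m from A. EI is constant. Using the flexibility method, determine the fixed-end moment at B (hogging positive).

M_B = 115.7 kN·m

Release both end moments; the primary structure is a simply-supported span AB with redundants M_A and M_B.
Simple-span end rotations at A and B under the given loads:
  at A: UDL 13: wL³/(24EI) = 228.5/EI
  at B: UDL 13: wL³/(24EI) = 228.5/EI
  at A: point load 76 at a = 3: Pab(L + b)/(6LEI) = 273.6/EI
  at B: point load 76 at a = 3: Pab(L + a)/(6LEI) = 239.4/EI
  θ_A0 = 502.1/EI,  θ_B0 = 467.9/EI
Flexibility coefficients: a unit moment at one end gives L/(3EI) there and L/(6EI) at the far end, so f₁₁ = f₂₂ = 2.5/EI and f₁₂ = f₂₁ = 1.25/EI.
Compatibility — zero rotation at each built-in end:
  2.5 M_A + 1.25 M_B = 502.1
  1.25 M_A + 2.5 M_B = 467.9
Solving the pair gives M_A = 143 kN·m and M_B = 115.7 kN·m (hogging).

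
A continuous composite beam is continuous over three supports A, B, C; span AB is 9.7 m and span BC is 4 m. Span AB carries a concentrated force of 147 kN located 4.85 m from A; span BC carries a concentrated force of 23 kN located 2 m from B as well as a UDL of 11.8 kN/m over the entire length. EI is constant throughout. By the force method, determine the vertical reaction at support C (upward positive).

Take M_B as the redundant. Released structure: two simple spans AB and BC with a hinge at B.
Discontinuity in slope at B on the released structure — sum the simple-span end rotations:
  span AB: point load 147 at a = 4.85: Pab(L + a)/(6LEI) = 864.5/EI
  span BC: point load 23 at a = 2: Pab(L + b)/(6LEI) = 23/EI
  span BC: UDL 11.8: wL³/(24EI) = 31.47/EI
  relative rotation θ_0 = (864.5 + 54.47)/EI = 918.9/EI
A unit hogging moment at B produces rotation L₁/(3EI) + L₂/(3EI) = 4.567/EI.
Compatibility: M_B·(L₁+L₂)/(3EI) = θ_0, giving M_B = 201.2 kN·m (hogging).
Span BC, ΣM about C: R_B^{BC}·4 = 140.4 + 201.2, so R_B^{BC} = 85.41 kN and R_C = 70.2 − 85.41 = -15.21 kN.

R_C = -15.21 kN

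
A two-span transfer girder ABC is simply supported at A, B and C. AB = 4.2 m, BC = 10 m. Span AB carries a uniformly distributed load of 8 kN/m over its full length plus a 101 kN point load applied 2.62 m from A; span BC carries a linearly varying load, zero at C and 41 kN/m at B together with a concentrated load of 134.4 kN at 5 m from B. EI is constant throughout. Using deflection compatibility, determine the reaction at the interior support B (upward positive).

R_B = 418.6 kN

Insert a hinge at B; M_B is the redundant, and each span becomes simply supported.
Discontinuity in slope at B on the released structure — sum the simple-span end rotations:
  span AB: UDL 8: wL³/(24EI) = 24.7/EI
  span AB: point load 101 at a = 2.62: Pab(L + a)/(6LEI) = 113.2/EI
  span BC: triangular load, peak 41: w₀L³/(45EI) = 911.1/EI
  span BC: point load 134.4 at a = 5: Pab(L + b)/(6LEI) = 840/EI
  relative rotation θ_0 = (137.8 + 1751)/EI = 1889/EI
A unit hogging moment at B produces rotation L₁/(3EI) + L₂/(3EI) = 4.733/EI.
Compatibility: M_B·(L₁+L₂)/(3EI) = θ_0, giving M_B = 399.1 kN·m (hogging).
Span AB, ΣM about A with M_B applied at B: R_B^{AB}·4.2 = 335.2 + 399.1, so R_B^{AB} = 174.8 kN and R_A = 134.6 − 174.8 = -40.22 kN.
Span BC, ΣM about C: R_B^{BC}·10 = 2039 + 399.1, so R_B^{BC} = 243.8 kN and R_C = 339.4 − 243.8 = 95.63 kN.
R_B = 174.8 + 243.8 = 418.6 kN.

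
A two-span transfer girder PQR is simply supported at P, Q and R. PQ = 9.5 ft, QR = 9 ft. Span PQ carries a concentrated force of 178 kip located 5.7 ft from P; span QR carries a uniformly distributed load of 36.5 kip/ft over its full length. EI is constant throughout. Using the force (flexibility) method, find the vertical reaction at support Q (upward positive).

Take M_Q as the redundant. Released structure: two simple spans PQ and QR with a hinge at Q.
Discontinuity in slope at Q on the released structure — sum the simple-span end rotations:
  span PQ: point load 178 at a = 5.7: Pab(L + a)/(6LEI) = 1028/EI
  span QR: UDL 36.5: wL³/(24EI) = 1109/EI
  relative rotation θ_0 = (1028 + 1109)/EI = 2137/EI
A unit hogging moment at Q produces rotation L₁/(3EI) + L₂/(3EI) = 6.167/EI.
Slope continuity at Q: θ_0 = M_Q·6.167/EI, so M_Q = 2137/6.167 = 346.5 kip·ft (hogging).
Span PQ, ΣM about P with M_Q applied at Q: R_Q^{PQ}·9.5 = 1015 + 346.5, so R_Q^{PQ} = 143.3 kip and R_P = 178 − 143.3 = 34.73 kip.
Span QR, ΣM about R: R_Q^{QR}·9 = 1478 + 346.5, so R_Q^{QR} = 202.8 kip and R_R = 328.5 − 202.8 = 125.7 kip.
R_Q = 143.3 + 202.8 = 346 kip.

R_Q = 346 kip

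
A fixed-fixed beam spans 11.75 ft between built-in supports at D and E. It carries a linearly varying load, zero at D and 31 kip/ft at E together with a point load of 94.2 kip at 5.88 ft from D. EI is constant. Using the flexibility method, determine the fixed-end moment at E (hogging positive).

Take the two fixed-end moments M_D, M_E as redundants; the released structure is the simple span DE.
On the primary (simply-supported) span, the end slopes from the loading are:
  at D: triangular load, peak 31: 7w₀L³/(360EI) = 977.8/EI
  at E: triangular load, peak 31: w₀L³/(45EI) = 1118/EI
  at D: point load 94.2 at a = 5.88: Pab(L + b)/(6LEI) = 812.6/EI
  at E: point load 94.2 at a = 5.88: Pab(L + a)/(6LEI) = 813.1/EI
  θ_D0 = 1790/EI,  θ_E0 = 1931/EI
Flexibility coefficients: a unit moment at one end gives L/(3EI) there and L/(6EI) at the far end, so f₁₁ = f₂₂ = 3.917/EI and f₁₂ = f₂₁ = 1.958/EI.
Compatibility — zero rotation at each built-in end:
  3.917 M_D + 1.958 M_E = 1790
  1.958 M_D + 3.917 M_E = 1931
Solving the pair gives M_D = 280.9 kip·ft and M_E = 352.5 kip·ft (hogging).

M_E = 352.5 kip·ft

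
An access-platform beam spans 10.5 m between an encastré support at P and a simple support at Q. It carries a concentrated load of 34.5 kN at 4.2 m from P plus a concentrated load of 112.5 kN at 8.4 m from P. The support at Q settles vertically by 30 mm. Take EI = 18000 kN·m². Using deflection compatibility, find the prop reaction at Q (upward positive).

Remove the prop at Q; the released (primary) structure is a cantilever built in at P.
Free-end deflection of the primary structure under the applied loading (downward +):
  point load 34.5 at a = 4.2: Pa²(3L − a)/(6EI) = 2769/EI
  point load 112.5 at a = 8.4: Pa²(3L − a)/(6EI) = 30561/EI
  δ_0 = 33330/EI
Flexibility coefficient — unit upward force at Q: δ_{QQ} = L³/(3EI) = 385.9/EI.
With EI = 18000 kN·m²: δ_0 = 1.8517 m and δ_{QQ} = 0.021438 m/kN.
Compatibility — the beam at Q must follow the support down by 0.03 m: δ_0 − R_Q·δ_{QQ} = 0.03, so R_Q = (1.8517 − 0.03)/0.021438 = 84.98 kN.

R_Q = 84.98 kN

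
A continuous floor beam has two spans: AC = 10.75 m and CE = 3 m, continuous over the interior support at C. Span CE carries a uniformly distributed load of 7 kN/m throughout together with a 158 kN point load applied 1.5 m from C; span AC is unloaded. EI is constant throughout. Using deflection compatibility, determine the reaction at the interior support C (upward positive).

R_C = 98.5 kN

Take M_C as the redundant. Released structure: two simple spans AC and CE with a hinge at C.
End slopes at the hinge C, treating each span as simply supported:
  span CE: UDL 7: wL³/(24EI) = 7.875/EI
  span CE: point load 158 at a = 1.5: Pab(L + b)/(6LEI) = 88.88/EI
  relative rotation θ_0 = (0 + 96.75)/EI = 96.75/EI
A unit hogging moment at C produces rotation L₁/(3EI) + L₂/(3EI) = 4.583/EI.
Slope continuity at C: θ_0 = M_C·4.583/EI, so M_C = 96.75/4.583 = 21.11 kN·m (hogging).
Span AC, ΣM about A with M_C applied at C: R_C^{AC}·10.75 = 0 + 21.11, so R_C^{AC} = 1.964 kN and R_A = 0 − 1.964 = -1.964 kN.
Span CE, ΣM about E: R_C^{CE}·3 = 268.5 + 21.11, so R_C^{CE} = 96.54 kN and R_E = 179 − 96.54 = 82.46 kN.
R_C = 1.964 + 96.54 = 98.5 kN.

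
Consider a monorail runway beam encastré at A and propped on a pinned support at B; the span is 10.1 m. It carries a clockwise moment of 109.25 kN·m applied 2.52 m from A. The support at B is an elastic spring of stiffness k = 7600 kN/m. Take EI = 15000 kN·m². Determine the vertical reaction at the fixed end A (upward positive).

Remove the prop at B; the released (primary) structure is a cantilever built in at A.
Downward deflection at the released point B due to the loads:
  clockwise couple 109.25 at a = 2.52: M₀a(2L − a)/(2EI) = 2434/EI
Tip deflection under a unit load at B: L³/(3EI) = 343.4/EI.
With EI = 15000 kN·m²: δ_0 = 0.16225 m and δ_{BB} = 0.022896 m/kN.
Compatibility — the spring shortens by R_B/k under the reaction it provides: δ_0 − R_B·δ_{BB} = R_B/k. With 1/k = 0.000132 m/kN, R_B = δ_0 / (δ_{BB} + 1/k) = 0.16225 / (0.022896 + 0.000132) = 7.046 kN.
Vertical equilibrium: R_A = ΣP − R_B = 0 − 7.046 = -7.046 kN.

R_A = -7.046 kN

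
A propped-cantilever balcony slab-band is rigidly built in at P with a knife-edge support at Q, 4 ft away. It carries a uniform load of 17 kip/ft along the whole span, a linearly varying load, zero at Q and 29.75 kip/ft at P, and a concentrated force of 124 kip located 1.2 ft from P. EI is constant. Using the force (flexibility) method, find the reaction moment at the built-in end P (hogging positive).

Release the roller at Q. Primary structure: cantilever fixed at P.
Deflection at Q on the released cantilever, summing each load's contribution:
  UDL 17: wL⁴/(8EI) = 544/EI
  triangular load, peak 29.75 at the fixed end: w₀L⁴/(30EI) = 253.9/EI
  point load 124 at a = 1.2: Pa²(3L − a)/(6EI) = 321.4/EI
  δ_0 = 1119/EI
Tip deflection under a unit load at Q: L³/(3EI) = 21.33/EI.
The prop prevents deflection at Q: R_Q = δ_0/δ_{QQ} = 1119/21.33 = 52.47 kip.
Moment equilibrium about P: M_P = Σ(load moments about P) − R_Q·L = 364.1 − 52.47×4 = 154.3 kip·ft.

M_P = 154.3 kip·ft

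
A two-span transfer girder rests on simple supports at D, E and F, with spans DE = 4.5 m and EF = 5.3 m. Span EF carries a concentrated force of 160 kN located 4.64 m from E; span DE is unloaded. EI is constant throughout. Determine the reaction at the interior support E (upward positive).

Take M_E as the redundant. Released structure: two simple spans DE and EF with a hinge at E.
Discontinuity in slope at E on the released structure — sum the simple-span end rotations:
  span EF: point load 160 at a = 4.64: Pab(L + b)/(6LEI) = 91.83/EI
  relative rotation θ_0 = (0 + 91.83)/EI = 91.83/EI
A unit hogging moment at E produces rotation L₁/(3EI) + L₂/(3EI) = 3.267/EI.
Slope continuity at E: θ_0 = M_E·3.267/EI, so M_E = 91.83/3.267 = 28.11 kN·m (hogging).
Span DE, ΣM about D with M_E applied at E: R_E^{DE}·4.5 = 0 + 28.11, so R_E^{DE} = 6.247 kN and R_D = 0 − 6.247 = -6.247 kN.
Span EF, ΣM about F: R_E^{EF}·5.3 = 105.6 + 28.11, so R_E^{EF} = 25.23 kN and R_F = 160 − 25.23 = 134.8 kN.
R_E = 6.247 + 25.23 = 31.48 kN.

R_E = 31.48 kN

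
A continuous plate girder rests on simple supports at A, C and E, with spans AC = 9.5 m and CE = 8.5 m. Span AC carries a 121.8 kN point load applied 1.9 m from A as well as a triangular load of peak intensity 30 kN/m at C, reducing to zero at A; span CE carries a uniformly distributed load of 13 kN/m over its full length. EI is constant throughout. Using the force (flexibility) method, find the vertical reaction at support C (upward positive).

Release continuity at C by inserting a hinge; the redundant is the internal moment M_C. The primary structure is two simply-supported spans AC and CE.
Rotations at C on the released spans (each span's end-slope, ×1/EI):
  span AC: point load 121.8 at a = 1.9: Pab(L + a)/(6LEI) = 351.8/EI
  span AC: triangular load, peak 30: w₀L³/(45EI) = 571.6/EI
  span CE: UDL 13: wL³/(24EI) = 332.7/EI
  relative rotation θ_0 = (923.3 + 332.7)/EI = 1256/EI
A unit hogging moment at C produces rotation L₁/(3EI) + L₂/(3EI) = 6/EI.
Compatibility: M_C·(L₁+L₂)/(3EI) = θ_0, giving M_C = 209.3 kN·m (hogging).
Span AC, ΣM about A with M_C applied at C: R_C^{AC}·9.5 = 1134 + 209.3, so R_C^{AC} = 141.4 kN and R_A = 264.3 − 141.4 = 122.9 kN.
Span CE, ΣM about E: R_C^{CE}·8.5 = 469.6 + 209.3, so R_C^{CE} = 79.88 kN and R_E = 110.5 − 79.88 = 30.62 kN.
R_C = 141.4 + 79.88 = 221.3 kN.

R_C = 221.3 kN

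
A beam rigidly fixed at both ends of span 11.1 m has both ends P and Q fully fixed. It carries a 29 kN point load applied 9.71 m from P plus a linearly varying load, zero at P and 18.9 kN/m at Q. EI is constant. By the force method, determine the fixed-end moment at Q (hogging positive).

M_Q = 147.3 kN·m

Take the two fixed-end moments M_P, M_Q as redundants; the released structure is the simple span PQ.
Simple-span end rotations at P and Q under the given loads:
  at P: point load 29 at a = 9.71: Pab(L + b)/(6LEI) = 73.4/EI
  at Q: point load 29 at a = 9.71: Pab(L + a)/(6LEI) = 122.3/EI
  at P: triangular load, peak 18.9: 7w₀L³/(360EI) = 502.6/EI
  at Q: triangular load, peak 18.9: w₀L³/(45EI) = 574.4/EI
  θ_P0 = 576/EI,  θ_Q0 = 696.7/EI
Flexibility coefficients: a unit moment at one end gives L/(3EI) there and L/(6EI) at the far end, so f₁₁ = f₂₂ = 3.7/EI and f₁₂ = f₂₁ = 1.85/EI.
Compatibility — zero rotation at each built-in end:
  3.7 M_P + 1.85 M_Q = 576
  1.85 M_P + 3.7 M_Q = 696.7
Solving the pair gives M_P = 82.04 kN·m and M_Q = 147.3 kN·m (hogging).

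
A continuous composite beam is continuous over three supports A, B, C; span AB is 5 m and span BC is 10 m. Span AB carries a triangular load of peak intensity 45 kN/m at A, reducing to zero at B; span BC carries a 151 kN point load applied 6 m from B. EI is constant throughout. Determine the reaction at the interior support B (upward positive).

Take M_B as the redundant. Released structure: two simple spans AB and BC with a hinge at B.
End slopes at the hinge B, treating each span as simply supported:
  span AB: triangular load, peak 45: 7w₀L³/(360EI) = 109.4/EI
  span BC: point load 151 at a = 6: Pab(L + b)/(6LEI) = 845.6/EI
  relative rotation θ_0 = (109.4 + 845.6)/EI = 955/EI
A unit hogging moment at B produces rotation L₁/(3EI) + L₂/(3EI) = 5/EI.
Compatibility: M_B·(L₁+L₂)/(3EI) = θ_0, giving M_B = 191 kN·m (hogging).
Span AB, ΣM about A with M_B applied at B: R_B^{AB}·5 = 187.5 + 191, so R_B^{AB} = 75.7 kN and R_A = 112.5 − 75.7 = 36.8 kN.
Span BC, ΣM about C: R_B^{BC}·10 = 604 + 191, so R_B^{BC} = 79.5 kN and R_C = 151 − 79.5 = 71.5 kN.
R_B = 75.7 + 79.5 = 155.2 kN.

R_B = 155.2 kN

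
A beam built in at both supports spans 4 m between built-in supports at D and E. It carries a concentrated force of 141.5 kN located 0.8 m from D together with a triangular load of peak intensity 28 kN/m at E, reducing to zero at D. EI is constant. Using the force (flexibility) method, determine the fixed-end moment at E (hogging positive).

Release both end moments; the primary structure is a simply-supported span DE with redundants M_D and M_E.
Simple-span end rotations at D and E under the given loads:
  at D: point load 141.5 at a = 0.8: Pab(L + b)/(6LEI) = 108.7/EI
  at E: point load 141.5 at a = 0.8: Pab(L + a)/(6LEI) = 72.45/EI
  at D: triangular load, peak 28: 7w₀L³/(360EI) = 34.84/EI
  at E: triangular load, peak 28: w₀L³/(45EI) = 39.82/EI
  θ_D0 = 143.5/EI,  θ_E0 = 112.3/EI
Flexibility coefficients: a unit moment at one end gives L/(3EI) there and L/(6EI) at the far end, so f₁₁ = f₂₂ = 1.333/EI and f₁₂ = f₂₁ = 0.6667/EI.
Compatibility — zero rotation at each built-in end:
  1.333 M_D + 0.6667 M_E = 143.5
  0.6667 M_D + 1.333 M_E = 112.3
Solving the pair gives M_D = 87.38 kN·m and M_E = 40.51 kN·m (hogging).

M_E = 40.51 kN·m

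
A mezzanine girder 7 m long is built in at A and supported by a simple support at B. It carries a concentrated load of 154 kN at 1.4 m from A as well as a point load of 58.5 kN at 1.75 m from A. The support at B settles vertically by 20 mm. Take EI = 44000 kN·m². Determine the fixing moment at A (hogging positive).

M_A = 276.3 kN·m

Choose R_B as the redundant. The primary structure is the cantilever fixed at A.
Primary-structure tip deflection at B by superposition:
  point load 154 at a = 1.4: Pa²(3L − a)/(6EI) = 986/EI
  point load 58.5 at a = 1.75: Pa²(3L − a)/(6EI) = 574.8/EI
  δ_0 = 1561/EI
Tip deflection under a unit load at B: L³/(3EI) = 114.3/EI.
With EI = 44000 kN·m²: δ_0 = 0.035473 m and δ_{BB} = 0.002598 m/kN.
Compatibility — the beam at B must follow the support down by 0.02 m: δ_0 − R_B·δ_{BB} = 0.02, so R_B = (0.035473 − 0.02)/0.002598 = 5.955 kN.
Moment equilibrium about A: M_A = Σ(load moments about A) − R_B·L = 318 − 5.955×7 = 276.3 kN·m.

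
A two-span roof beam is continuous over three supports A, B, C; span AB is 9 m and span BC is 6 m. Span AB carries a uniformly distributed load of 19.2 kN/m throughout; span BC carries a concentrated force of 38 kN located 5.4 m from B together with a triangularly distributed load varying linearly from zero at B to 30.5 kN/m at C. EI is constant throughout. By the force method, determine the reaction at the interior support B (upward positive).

Take M_B as the redundant. Released structure: two simple spans AB and BC with a hinge at B.
End slopes at the hinge B, treating each span as simply supported:
  span AB: UDL 19.2: wL³/(24EI) = 583.2/EI
  span BC: point load 38 at a = 5.4: Pab(L + b)/(6LEI) = 22.57/EI
  span BC: triangular load, peak 30.5: 7w₀L³/(360EI) = 128.1/EI
  relative rotation θ_0 = (583.2 + 150.7)/EI = 733.9/EI
A unit hogging moment at B produces rotation L₁/(3EI) + L₂/(3EI) = 5/EI.
Slope continuity at B: θ_0 = M_B·5/EI, so M_B = 733.9/5 = 146.8 kN·m (hogging).
Span AB, ΣM about A with M_B applied at B: R_B^{AB}·9 = 777.6 + 146.8, so R_B^{AB} = 102.7 kN and R_A = 172.8 − 102.7 = 70.09 kN.
Span BC, ΣM about C: R_B^{BC}·6 = 205.8 + 146.8, so R_B^{BC} = 58.76 kN and R_C = 129.5 − 58.76 = 70.74 kN.
R_B = 102.7 + 58.76 = 161.5 kN.

R_B = 161.5 kN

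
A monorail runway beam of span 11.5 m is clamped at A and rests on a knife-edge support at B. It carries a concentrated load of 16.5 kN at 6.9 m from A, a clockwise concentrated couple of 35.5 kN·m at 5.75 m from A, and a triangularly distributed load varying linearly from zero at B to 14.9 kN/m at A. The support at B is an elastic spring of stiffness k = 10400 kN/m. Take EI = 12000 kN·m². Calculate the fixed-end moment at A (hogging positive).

M_A = 159.5 kN·m

Release the roller at B. Primary structure: cantilever fixed at A.
Free-end deflection of the primary structure under the applied loading (downward +):
  point load 16.5 at a = 6.9: Pa²(3L − a)/(6EI) = 3614/EI
  clockwise couple 35.5 at a = 5.75: M₀a(2L − a)/(2EI) = 1761/EI
  triangular load, peak 14.9 at the fixed end: w₀L⁴/(30EI) = 8687/EI
  δ_0 = 14061/EI
Tip deflection under a unit load at B: L³/(3EI) = 507/EI.
With EI = 12000 kN·m²: δ_0 = 1.1717 m and δ_{BB} = 0.042247 m/kN.
Compatibility — the spring shortens by R_B/k under the reaction it provides: δ_0 − R_B·δ_{BB} = R_B/k. With 1/k = 0.000096 m/kN, R_B = δ_0 / (δ_{BB} + 1/k) = 1.1717 / (0.042247 + 0.000096) = 27.67 kN.
Moment equilibrium about A: M_A = Σ(load moments about A) − R_B·L = 477.8 − 27.67×11.5 = 159.5 kN·m.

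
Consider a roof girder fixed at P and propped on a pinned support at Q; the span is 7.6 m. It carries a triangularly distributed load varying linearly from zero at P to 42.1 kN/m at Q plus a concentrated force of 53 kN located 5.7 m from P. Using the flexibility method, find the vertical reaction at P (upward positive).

R_P = 91.45 kN

Take the reaction at Q as the redundant and release it; the primary structure is a cantilever fixed at P.
Primary-structure tip deflection at Q by superposition:
  triangular load, peak 42.1 at the free end: 11w₀L⁴/(120EI) = 12875/EI
  point load 53 at a = 5.7: Pa²(3L − a)/(6EI) = 4908/EI
  δ_0 = 17783/EI
Flexibility coefficient — unit upward force at Q: δ_{QQ} = L³/(3EI) = 146.3/EI.
The prop prevents deflection at Q: R_Q = δ_0/δ_{QQ} = 17783/146.3 = 121.5 kN.
Vertical equilibrium: R_P = ΣP − R_Q = 213 − 121.5 = 91.45 kN.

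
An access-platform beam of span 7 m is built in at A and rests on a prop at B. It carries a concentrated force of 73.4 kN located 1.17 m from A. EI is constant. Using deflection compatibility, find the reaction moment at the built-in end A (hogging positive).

M_A = 65.55 kN·m

Choose R_B as the redundant. The primary structure is the cantilever fixed at A.
Primary-structure tip deflection at B by superposition:
  point load 73.4 at a = 1.17: Pa²(3L − a)/(6EI) = 332.1/EI
Flexibility coefficient — unit upward force at B: δ_{BB} = L³/(3EI) = 114.3/EI.
The prop prevents deflection at B: R_B = δ_0/δ_{BB} = 332.1/114.3 = 2.904 kN.
Moment equilibrium about A: M_A = Σ(load moments about A) − R_B·L = 85.88 − 2.904×7 = 65.55 kN·m.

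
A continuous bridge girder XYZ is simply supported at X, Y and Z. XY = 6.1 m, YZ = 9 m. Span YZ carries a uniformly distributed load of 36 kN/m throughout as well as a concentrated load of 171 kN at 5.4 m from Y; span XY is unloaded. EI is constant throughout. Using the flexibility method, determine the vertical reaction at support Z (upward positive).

R_Z = 223.3 kN

Take M_Y as the redundant. Released structure: two simple spans XY and YZ with a hinge at Y.
Discontinuity in slope at Y on the released structure — sum the simple-span end rotations:
  span YZ: UDL 36: wL³/(24EI) = 1094/EI
  span YZ: point load 171 at a = 5.4: Pab(L + b)/(6LEI) = 775.7/EI
  relative rotation θ_0 = (0 + 1869)/EI = 1869/EI
A unit hogging moment at Y produces rotation L₁/(3EI) + L₂/(3EI) = 5.033/EI.
Compatibility: M_Y·(L₁+L₂)/(3EI) = θ_0, giving M_Y = 371.4 kN·m (hogging).
Span YZ, ΣM about Z: R_Y^{YZ}·9 = 2074 + 371.4, so R_Y^{YZ} = 271.7 kN and R_Z = 495 − 271.7 = 223.3 kN.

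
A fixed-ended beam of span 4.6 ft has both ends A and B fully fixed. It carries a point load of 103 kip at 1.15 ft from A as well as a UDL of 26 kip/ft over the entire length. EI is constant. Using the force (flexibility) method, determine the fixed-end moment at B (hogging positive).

Take the two fixed-end moments M_A, M_B as redundants; the released structure is the simple span AB.
End rotations of the released simple span under the applied load (×1/EI):
  at A: point load 103 at a = 1.15: Pab(L + b)/(6LEI) = 119.2/EI
  at B: point load 103 at a = 1.15: Pab(L + a)/(6LEI) = 85.14/EI
  at A: UDL 26: wL³/(24EI) = 105.4/EI
  at B: UDL 26: wL³/(24EI) = 105.4/EI
  θ_A0 = 224.6/EI,  θ_B0 = 190.6/EI
Flexibility coefficients: a unit moment at one end gives L/(3EI) there and L/(6EI) at the far end, so f₁₁ = f₂₂ = 1.533/EI and f₁₂ = f₂₁ = 0.7667/EI.
Compatibility — zero rotation at each built-in end:
  1.533 M_A + 0.7667 M_B = 224.6
  0.7667 M_A + 1.533 M_B = 190.6
Solving the pair gives M_A = 112.5 kip·ft and M_B = 68.06 kip·ft (hogging).

M_B = 68.06 kip·ft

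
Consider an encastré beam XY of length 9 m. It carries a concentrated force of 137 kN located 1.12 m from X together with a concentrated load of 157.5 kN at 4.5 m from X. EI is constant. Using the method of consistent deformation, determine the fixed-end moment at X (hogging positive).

Take the two fixed-end moments M_X, M_Y as redundants; the released structure is the simple span XY.
On the primary (simply-supported) span, the end slopes from the loading are:
  at X: point load 137 at a = 1.12: Pab(L + b)/(6LEI) = 378/EI
  at Y: point load 137 at a = 1.12: Pab(L + a)/(6LEI) = 226.6/EI
  at X: point load 157.5 at a = 4.5: Pab(L + b)/(6LEI) = 797.3/EI
  at Y: point load 157.5 at a = 4.5: Pab(L + a)/(6LEI) = 797.3/EI
  θ_X0 = 1175/EI,  θ_Y0 = 1024/EI
Flexibility coefficients: a unit moment at one end gives L/(3EI) there and L/(6EI) at the far end, so f₁₁ = f₂₂ = 3/EI and f₁₂ = f₂₁ = 1.5/EI.
Compatibility — zero rotation at each built-in end:
  3 M_X + 1.5 M_Y = 1175
  1.5 M_X + 3 M_Y = 1024
Solving the pair gives M_X = 294.8 kN·m and M_Y = 193.9 kN·m (hogging).

M_X = 294.8 kN·m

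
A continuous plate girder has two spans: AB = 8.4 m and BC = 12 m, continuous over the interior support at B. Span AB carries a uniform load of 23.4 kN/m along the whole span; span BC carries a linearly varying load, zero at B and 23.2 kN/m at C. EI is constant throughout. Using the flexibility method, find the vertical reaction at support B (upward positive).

Insert a hinge at B; M_B is the redundant, and each span becomes simply supported.
Discontinuity in slope at B on the released structure — sum the simple-span end rotations:
  span AB: UDL 23.4: wL³/(24EI) = 577.9/EI
  span BC: triangular load, peak 23.2: 7w₀L³/(360EI) = 779.5/EI
  relative rotation θ_0 = (577.9 + 779.5)/EI = 1357/EI
A unit hogging moment at B produces rotation L₁/(3EI) + L₂/(3EI) = 6.8/EI.
Compatibility: M_B·(L₁+L₂)/(3EI) = θ_0, giving M_B = 199.6 kN·m (hogging).
Span AB, ΣM about A with M_B applied at B: R_B^{AB}·8.4 = 825.6 + 199.6, so R_B^{AB} = 122 kN and R_A = 196.6 − 122 = 74.52 kN.
Span BC, ΣM about C: R_B^{BC}·12 = 556.8 + 199.6, so R_B^{BC} = 63.03 kN and R_C = 139.2 − 63.03 = 76.17 kN.
R_B = 122 + 63.03 = 185.1 kN.

R_B = 185.1 kN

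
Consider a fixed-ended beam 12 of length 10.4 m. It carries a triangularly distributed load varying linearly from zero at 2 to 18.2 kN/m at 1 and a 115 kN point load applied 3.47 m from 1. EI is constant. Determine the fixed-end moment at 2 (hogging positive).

M_2 = 154.3 kN·m

Release both end moments; the primary structure is a simply-supported span 12 with redundants M_1 and M_2.
Simple-span end rotations at 1 and 2 under the given loads:
  at 1: triangular load, peak 18.2: w₀L³/(45EI) = 454.9/EI
  at 2: triangular load, peak 18.2: 7w₀L³/(360EI) = 398.1/EI
  at 1: point load 115 at a = 3.47: Pab(L + b)/(6LEI) = 768/EI
  at 2: point load 115 at a = 3.47: Pab(L + a)/(6LEI) = 614.7/EI
  θ_10 = 1223/EI,  θ_20 = 1013/EI
Flexibility coefficients: a unit moment at one end gives L/(3EI) there and L/(6EI) at the far end, so f₁₁ = f₂₂ = 3.467/EI and f₁₂ = f₂₁ = 1.733/EI.
Compatibility — zero rotation at each built-in end:
  3.467 M_1 + 1.733 M_2 = 1223
  1.733 M_1 + 3.467 M_2 = 1013
Solving the pair gives M_1 = 275.6 kN·m and M_2 = 154.3 kN·m (hogging).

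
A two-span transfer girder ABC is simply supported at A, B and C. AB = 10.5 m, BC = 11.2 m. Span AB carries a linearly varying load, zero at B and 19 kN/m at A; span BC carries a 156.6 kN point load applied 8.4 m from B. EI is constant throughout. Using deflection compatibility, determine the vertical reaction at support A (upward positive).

Insert a hinge at B; M_B is the redundant, and each span becomes simply supported.
Discontinuity in slope at B on the released structure — sum the simple-span end rotations:
  span AB: triangular load, peak 19: 7w₀L³/(360EI) = 427.7/EI
  span BC: point load 156.6 at a = 8.4: Pab(L + b)/(6LEI) = 767.3/EI
  relative rotation θ_0 = (427.7 + 767.3)/EI = 1195/EI
A unit hogging moment at B produces rotation L₁/(3EI) + L₂/(3EI) = 7.233/EI.
Slope continuity at B: θ_0 = M_B·7.233/EI, so M_B = 1195/7.233 = 165.2 kN·m (hogging).
Span AB, ΣM about A with M_B applied at B: R_B^{AB}·10.5 = 349.1 + 165.2, so R_B^{AB} = 48.98 kN and R_A = 99.75 − 48.98 = 50.77 kN.

R_A = 50.77 kN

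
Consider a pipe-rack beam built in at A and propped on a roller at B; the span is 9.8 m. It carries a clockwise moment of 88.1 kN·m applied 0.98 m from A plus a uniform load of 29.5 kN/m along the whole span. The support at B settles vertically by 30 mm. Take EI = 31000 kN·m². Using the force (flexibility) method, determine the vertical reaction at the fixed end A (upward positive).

Release the roller at B. Primary structure: cantilever fixed at A.
Downward deflection at the released point B due to the loads:
  clockwise couple 88.1 at a = 0.98: M₀a(2L − a)/(2EI) = 803.8/EI
  UDL 29.5: wL⁴/(8EI) = 34012/EI
  δ_0 = 34816/EI
Tip deflection under a unit load at B: L³/(3EI) = 313.7/EI.
With EI = 31000 kN·m²: δ_0 = 1.1231 m and δ_{BB} = 0.01012 m/kN.
Compatibility — the beam at B must follow the support down by 0.03 m: δ_0 − R_B·δ_{BB} = 0.03, so R_B = (1.1231 − 0.03)/0.01012 = 108 kN.
Vertical equilibrium: R_A = ΣP − R_B = 289.1 − 108 = 181.1 kN.

R_A = 181.1 kN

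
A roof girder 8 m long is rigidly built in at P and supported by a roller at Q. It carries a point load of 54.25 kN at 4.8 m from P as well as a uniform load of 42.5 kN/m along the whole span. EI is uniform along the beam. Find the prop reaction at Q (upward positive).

R_Q = 150.9 kN

Choose R_Q as the redundant. The primary structure is the cantilever fixed at P.
Free-end deflection of the primary structure under the applied loading (downward +):
  point load 54.25 at a = 4.8: Pa²(3L − a)/(6EI) = 4000/EI
  UDL 42.5: wL⁴/(8EI) = 21760/EI
  δ_0 = 25760/EI
Flexibility coefficient — unit upward force at Q: δ_{QQ} = L³/(3EI) = 170.7/EI.
Compatibility at Q: δ_0 − R_Q·δ_{QQ} = 0, so R_Q = 25760/170.7 = 150.9 kN.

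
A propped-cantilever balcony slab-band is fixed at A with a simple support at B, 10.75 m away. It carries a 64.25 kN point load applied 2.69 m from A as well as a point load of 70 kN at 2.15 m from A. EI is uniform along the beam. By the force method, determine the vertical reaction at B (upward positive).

R_B = 9.451 kN

Take the reaction at B as the redundant and release it; the primary structure is a cantilever fixed at A.
Free-end deflection of the primary structure under the applied loading (downward +):
  point load 64.25 at a = 2.69: Pa²(3L − a)/(6EI) = 2291/EI
  point load 70 at a = 2.15: Pa²(3L − a)/(6EI) = 1623/EI
  δ_0 = 3914/EI
Tip deflection under a unit load at B: L³/(3EI) = 414.1/EI.
The prop prevents deflection at B: R_B = δ_0/δ_{BB} = 3914/414.1 = 9.451 kN.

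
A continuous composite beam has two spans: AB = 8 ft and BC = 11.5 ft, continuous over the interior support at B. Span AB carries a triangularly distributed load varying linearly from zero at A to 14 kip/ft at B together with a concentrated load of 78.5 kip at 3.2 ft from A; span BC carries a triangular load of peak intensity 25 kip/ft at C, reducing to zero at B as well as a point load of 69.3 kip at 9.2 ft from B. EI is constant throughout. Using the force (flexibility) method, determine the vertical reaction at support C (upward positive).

Release continuity at B by inserting a hinge; the redundant is the internal moment M_B. The primary structure is two simply-supported spans AB and BC.
Rotations at B on the released spans (each span's end-slope, ×1/EI):
  span AB: triangular load, peak 14: w₀L³/(45EI) = 159.3/EI
  span AB: point load 78.5 at a = 3.2: Pab(L + a)/(6LEI) = 281.3/EI
  span BC: triangular load, peak 25: 7w₀L³/(360EI) = 739.3/EI
  span BC: point load 69.3 at a = 9.2: Pab(L + b)/(6LEI) = 293.3/EI
  relative rotation θ_0 = (440.6 + 1033)/EI = 1473/EI
A unit hogging moment at B produces rotation L₁/(3EI) + L₂/(3EI) = 6.5/EI.
Compatibility: M_B·(L₁+L₂)/(3EI) = θ_0, giving M_B = 226.6 kip·ft (hogging).
Span BC, ΣM about C: R_B^{BC}·11.5 = 710.4 + 226.6, so R_B^{BC} = 81.49 kip and R_C = 213.1 − 81.49 = 131.6 kip.

R_C = 131.6 kip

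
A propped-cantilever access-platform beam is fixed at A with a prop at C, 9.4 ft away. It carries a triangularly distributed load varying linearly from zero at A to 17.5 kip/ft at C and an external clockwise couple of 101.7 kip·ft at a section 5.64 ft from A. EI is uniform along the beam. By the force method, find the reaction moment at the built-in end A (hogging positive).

M_A = 63.76 kip·ft

Take the reaction at C as the redundant and release it; the primary structure is a cantilever fixed at A.
Downward deflection at the released point C due to the loads:
  triangular load, peak 17.5 at the free end: 11w₀L⁴/(120EI) = 12525/EI
  clockwise couple 101.7 at a = 5.64: M₀a(2L − a)/(2EI) = 3774/EI
  δ_0 = 16299/EI
Flexibility coefficient — unit upward force at C: δ_{CC} = L³/(3EI) = 276.9/EI.
Compatibility at C: δ_0 − R_C·δ_{CC} = 0, so R_C = 16299/276.9 = 58.87 kip.
Moment equilibrium about A: M_A = Σ(load moments about A) − R_C·L = 617.1 − 58.87×9.4 = 63.76 kip·ft.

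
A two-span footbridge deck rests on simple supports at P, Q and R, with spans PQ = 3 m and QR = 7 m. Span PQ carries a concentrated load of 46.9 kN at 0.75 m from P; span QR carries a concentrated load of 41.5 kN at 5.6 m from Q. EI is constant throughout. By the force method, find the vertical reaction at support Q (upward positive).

Take M_Q as the redundant. Released structure: two simple spans PQ and QR with a hinge at Q.
Rotations at Q on the released spans (each span's end-slope, ×1/EI):
  span PQ: point load 46.9 at a = 0.75: Pab(L + a)/(6LEI) = 16.49/EI
  span QR: point load 41.5 at a = 5.6: Pab(L + b)/(6LEI) = 65.07/EI
  relative rotation θ_0 = (16.49 + 65.07)/EI = 81.56/EI
A unit hogging moment at Q produces rotation L₁/(3EI) + L₂/(3EI) = 3.333/EI.
Compatibility: M_Q·(L₁+L₂)/(3EI) = θ_0, giving M_Q = 24.47 kN·m (hogging).
Span PQ, ΣM about P with M_Q applied at Q: R_Q^{PQ}·3 = 35.17 + 24.47, so R_Q^{PQ} = 19.88 kN and R_P = 46.9 − 19.88 = 27.02 kN.
Span QR, ΣM about R: R_Q^{QR}·7 = 58.1 + 24.47, so R_Q^{QR} = 11.8 kN and R_R = 41.5 − 11.8 = 29.7 kN.
R_Q = 19.88 + 11.8 = 31.68 kN.

R_Q = 31.68 kN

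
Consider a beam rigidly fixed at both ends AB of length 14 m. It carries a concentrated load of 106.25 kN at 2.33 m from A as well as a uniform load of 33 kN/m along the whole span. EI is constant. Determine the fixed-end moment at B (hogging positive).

M_B = 573.3 kN·m

Release both end moments; the primary structure is a simply-supported span AB with redundants M_A and M_B.
Simple-span end rotations at A and B under the given loads:
  at A: point load 106.25 at a = 2.33: Pab(L + b)/(6LEI) = 882.9/EI
  at B: point load 106.25 at a = 2.33: Pab(L + a)/(6LEI) = 561.6/EI
  at A: UDL 33: wL³/(24EI) = 3773/EI
  at B: UDL 33: wL³/(24EI) = 3773/EI
  θ_A0 = 4656/EI,  θ_B0 = 4335/EI
Flexibility coefficients: a unit moment at one end gives L/(3EI) there and L/(6EI) at the far end, so f₁₁ = f₂₂ = 4.667/EI and f₁₂ = f₂₁ = 2.333/EI.
Compatibility — zero rotation at each built-in end:
  4.667 M_A + 2.333 M_B = 4656
  2.333 M_A + 4.667 M_B = 4335
Solving the pair gives M_A = 711 kN·m and M_B = 573.3 kN·m (hogging).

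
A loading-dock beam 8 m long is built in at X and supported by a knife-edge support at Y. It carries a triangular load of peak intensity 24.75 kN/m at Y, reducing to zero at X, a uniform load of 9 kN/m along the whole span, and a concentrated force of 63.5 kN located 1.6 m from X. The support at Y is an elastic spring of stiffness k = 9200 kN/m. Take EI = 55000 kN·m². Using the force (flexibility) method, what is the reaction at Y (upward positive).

R_Y = 82.13 kN

Take the reaction at Y as the redundant and release it; the primary structure is a cantilever fixed at X.
Downward deflection at the released point Y due to the loads:
  triangular load, peak 24.75 at the free end: 11w₀L⁴/(120EI) = 9293/EI
  UDL 9: wL⁴/(8EI) = 4608/EI
  point load 63.5 at a = 1.6: Pa²(3L − a)/(6EI) = 606.9/EI
  δ_0 = 14508/EI
Tip deflection under a unit load at Y: L³/(3EI) = 170.7/EI.
With EI = 55000 kN·m²: δ_0 = 0.26378 m and δ_{YY} = 0.003103 m/kN.
Compatibility — the spring shortens by R_Y/k under the reaction it provides: δ_0 − R_Y·δ_{YY} = R_Y/k. With 1/k = 0.000109 m/kN, R_Y = δ_0 / (δ_{YY} + 1/k) = 0.26378 / (0.003103 + 0.000109) = 82.13 kN.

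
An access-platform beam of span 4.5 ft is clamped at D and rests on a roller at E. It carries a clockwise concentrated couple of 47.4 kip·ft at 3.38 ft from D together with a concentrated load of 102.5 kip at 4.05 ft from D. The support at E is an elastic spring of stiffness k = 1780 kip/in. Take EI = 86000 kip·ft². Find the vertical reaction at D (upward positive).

R_D = 12.44 kip

Choose R_E as the redundant. The primary structure is the cantilever fixed at D.
Deflection at E on the released cantilever, summing each load's contribution:
  clockwise couple 47.4 at a = 3.38: M₀a(2L − a)/(2EI) = 450.2/EI
  point load 102.5 at a = 4.05: Pa²(3L − a)/(6EI) = 2648/EI
  δ_0 = 3098/EI
Flexibility coefficient — unit upward force at E: δ_{EE} = L³/(3EI) = 30.38/EI.
With EI = 86000 kip·ft²: δ_0 = 0.036025 ft and δ_{EE} = 0.000353 ft/kip.
Compatibility — the spring shortens by R_E/k under the reaction it provides: δ_0 − R_E·δ_{EE} = R_E/k. With 1/k = 1/(1780×12) ft/kip = 0.000047 ft/kip, R_E = δ_0 / (δ_{EE} + 1/k) = 0.036025 / (0.000353 + 0.000047) = 90.06 kip.
Vertical equilibrium: R_D = ΣP − R_E = 102.5 − 90.06 = 12.44 kip.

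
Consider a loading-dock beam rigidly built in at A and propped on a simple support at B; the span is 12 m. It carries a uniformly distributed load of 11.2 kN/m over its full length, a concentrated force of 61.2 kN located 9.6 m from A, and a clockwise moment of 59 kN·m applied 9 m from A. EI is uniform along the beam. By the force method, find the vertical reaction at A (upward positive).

R_A = 95.2 kN

Take the reaction at B as the redundant and release it; the primary structure is a cantilever fixed at A.
Downward deflection at the released point B due to the loads:
  UDL 11.2: wL⁴/(8EI) = 29030/EI
  point load 61.2 at a = 9.6: Pa²(3L − a)/(6EI) = 24817/EI
  clockwise couple 59 at a = 9: M₀a(2L − a)/(2EI) = 3982/EI
  δ_0 = 57830/EI
Tip deflection under a unit load at B: L³/(3EI) = 576/EI.
The prop prevents deflection at B: R_B = δ_0/δ_{BB} = 57830/576 = 100.4 kN.
Vertical equilibrium: R_A = ΣP − R_B = 195.6 − 100.4 = 95.2 kN.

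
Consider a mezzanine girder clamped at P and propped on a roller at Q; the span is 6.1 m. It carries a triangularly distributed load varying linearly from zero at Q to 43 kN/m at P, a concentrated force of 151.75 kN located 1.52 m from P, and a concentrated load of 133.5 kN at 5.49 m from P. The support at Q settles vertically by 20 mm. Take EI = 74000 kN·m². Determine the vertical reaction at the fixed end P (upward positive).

R_P = 283.2 kN

Take the reaction at Q as the redundant and release it; the primary structure is a cantilever fixed at P.
Deflection at Q on the released cantilever, summing each load's contribution:
  triangular load, peak 43 at the fixed end: w₀L⁴/(30EI) = 1985/EI
  point load 151.75 at a = 1.52: Pa²(3L − a)/(6EI) = 980.5/EI
  point load 133.5 at a = 5.49: Pa²(3L − a)/(6EI) = 8591/EI
  δ_0 = 11556/EI
Tip deflection under a unit load at Q: L³/(3EI) = 75.66/EI.
With EI = 74000 kN·m²: δ_0 = 0.15616 m and δ_{QQ} = 0.001022 m/kN.
Compatibility — the beam at Q must follow the support down by 0.02 m: δ_0 − R_Q·δ_{QQ} = 0.02, so R_Q = (0.15616 − 0.02)/0.001022 = 133.2 kN.
Vertical equilibrium: R_P = ΣP − R_Q = 416.4 − 133.2 = 283.2 kN.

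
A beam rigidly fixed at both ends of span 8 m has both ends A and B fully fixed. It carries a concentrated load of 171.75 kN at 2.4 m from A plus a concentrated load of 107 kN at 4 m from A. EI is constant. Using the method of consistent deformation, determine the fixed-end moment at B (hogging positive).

M_B = 193.6 kN·m

Take the two fixed-end moments M_A, M_B as redundants; the released structure is the simple span AB.
Simple-span end rotations at A and B under the given loads:
  at A: point load 171.75 at a = 2.4: Pab(L + b)/(6LEI) = 654/EI
  at B: point load 171.75 at a = 2.4: Pab(L + a)/(6LEI) = 500.1/EI
  at A: point load 107 at a = 4: Pab(L + b)/(6LEI) = 428/EI
  at B: point load 107 at a = 4: Pab(L + a)/(6LEI) = 428/EI
  θ_A0 = 1082/EI,  θ_B0 = 928.1/EI
Flexibility coefficients: a unit moment at one end gives L/(3EI) there and L/(6EI) at the far end, so f₁₁ = f₂₂ = 2.667/EI and f₁₂ = f₂₁ = 1.333/EI.
Compatibility — zero rotation at each built-in end:
  2.667 M_A + 1.333 M_B = 1082
  1.333 M_A + 2.667 M_B = 928.1
Solving the pair gives M_A = 309 kN·m and M_B = 193.6 kN·m (hogging).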